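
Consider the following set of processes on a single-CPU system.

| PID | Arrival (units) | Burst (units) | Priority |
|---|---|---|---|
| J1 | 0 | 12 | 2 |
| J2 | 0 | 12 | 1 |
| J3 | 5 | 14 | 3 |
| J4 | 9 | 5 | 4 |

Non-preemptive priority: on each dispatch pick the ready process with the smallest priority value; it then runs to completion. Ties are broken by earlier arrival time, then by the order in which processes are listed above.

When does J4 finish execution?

Schedule: | J2 0-12 | J1 12-24 | J3 24-38 | J4 38-43 |
Completion: J1=24  J2=12  J3=38  J4=43

43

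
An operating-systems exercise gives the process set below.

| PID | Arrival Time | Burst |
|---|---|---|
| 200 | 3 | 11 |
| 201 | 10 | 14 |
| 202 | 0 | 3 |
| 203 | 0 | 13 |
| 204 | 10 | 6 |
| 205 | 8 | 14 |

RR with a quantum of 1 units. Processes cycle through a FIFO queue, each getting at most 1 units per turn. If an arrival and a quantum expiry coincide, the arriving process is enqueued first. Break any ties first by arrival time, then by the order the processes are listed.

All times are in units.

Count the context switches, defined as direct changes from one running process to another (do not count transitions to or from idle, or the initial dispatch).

Schedule: | 202 0-1 | 203 1-2 | 202 2-3 | 203 3-4 | 200 4-5 | 202 5-6 | 203 6-7 | 200 7-8 | 203 8-9 | 205 9-10 | 200 10-11 | 203 11-12 | 201 12-13 | 204 13-14 | 205 14-15 | 200 15-16 | 203 16-17 | 201 17-18 | 204 18-19 | 205 19-20 | 200 20-21 | 203 21-22 | 201 22-23 | 204 23-24 | 205 24-25 | 200 25-26 | 203 26-27 | 201 27-28 | 204 28-29 | 205 29-30 | 200 30-31 | 203 31-32 | 201 32-33 | 204 33-34 | 205 34-35 | 200 35-36 | 203 36-37 | 201 37-38 | 204 38-39 | 205 39-40 | 200 40-41 | 203 41-42 | 201 42-43 | 205 43-44 | 200 44-45 | 203 45-46 | 201 46-47 | 205 47-48 | 200 48-49 | 203 49-50 | 201 50-51 | 205 51-52 | 201 52-53 | 205 53-54 | 201 54-55 | 205 55-56 | 201 56-57 | 205 57-58 | 201 58-59 | 205 59-60 | 201 60-61 |
Completion: 200=49  201=61  202=6  203=50  204=39  205=60

60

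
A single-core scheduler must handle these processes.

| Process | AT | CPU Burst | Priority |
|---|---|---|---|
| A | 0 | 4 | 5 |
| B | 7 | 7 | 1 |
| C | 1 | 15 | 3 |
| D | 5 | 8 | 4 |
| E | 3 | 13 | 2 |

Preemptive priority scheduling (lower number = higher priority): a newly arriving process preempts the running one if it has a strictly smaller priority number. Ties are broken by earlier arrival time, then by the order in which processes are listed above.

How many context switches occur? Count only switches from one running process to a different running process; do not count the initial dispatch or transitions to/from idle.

7

Timeline: | A 0-1 | C 1-3 | E 3-7 | B 7-14 | E 14-23 | C 23-36 | D 36-44 | A 44-47 |
Completion: A=47  B=14  C=36  D=44  E=23
Turnaround (C−A): A=47  B=7  C=35  D=39  E=20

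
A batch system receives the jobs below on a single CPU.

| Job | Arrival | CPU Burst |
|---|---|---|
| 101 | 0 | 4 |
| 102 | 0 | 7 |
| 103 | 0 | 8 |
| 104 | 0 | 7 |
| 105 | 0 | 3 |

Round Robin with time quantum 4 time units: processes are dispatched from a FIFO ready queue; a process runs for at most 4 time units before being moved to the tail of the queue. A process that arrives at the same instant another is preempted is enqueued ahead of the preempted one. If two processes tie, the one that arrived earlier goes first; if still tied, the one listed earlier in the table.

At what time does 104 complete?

29

Timeline: | 101 0-4 | 102 4-8 | 103 8-12 | 104 12-16 | 105 16-19 | 102 19-22 | 103 22-26 | 104 26-29 |
Completion: 101=4  102=22  103=26  104=29  105=19
Turnaround (C−A): 101=4  102=22  103=26  104=29  105=19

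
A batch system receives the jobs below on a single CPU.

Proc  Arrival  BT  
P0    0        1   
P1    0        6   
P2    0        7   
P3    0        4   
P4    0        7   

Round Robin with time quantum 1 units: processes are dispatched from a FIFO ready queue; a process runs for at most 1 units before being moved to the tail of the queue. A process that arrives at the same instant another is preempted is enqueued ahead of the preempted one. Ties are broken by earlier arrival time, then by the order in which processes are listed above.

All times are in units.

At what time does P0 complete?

Timeline: | P0 0-1 | P1 1-2 | P2 2-3 | P3 3-4 | P4 4-5 | P1 5-6 | P2 6-7 | P3 7-8 | P4 8-9 | P1 9-10 | P2 10-11 | P3 11-12 | P4 12-13 | P1 13-14 | P2 14-15 | P3 15-16 | P4 16-17 | P1 17-18 | P2 18-19 | P4 19-20 | P1 20-21 | P2 21-22 | P4 22-23 | P2 23-24 | P4 24-25 |
Completion: P0=1  P1=21  P2=24  P3=16  P4=25
Turnaround (C−A): P0=1  P1=21  P2=24  P3=16  P4=25

1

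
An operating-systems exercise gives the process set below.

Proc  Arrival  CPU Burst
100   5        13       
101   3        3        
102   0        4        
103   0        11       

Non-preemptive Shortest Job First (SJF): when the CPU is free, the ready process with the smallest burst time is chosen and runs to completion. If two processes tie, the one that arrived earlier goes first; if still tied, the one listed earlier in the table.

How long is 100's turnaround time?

Timeline: | 102 0-4 | 101 4-7 | 103 7-18 | 100 18-31 |
Completion: 100=31  101=7  102=4  103=18
Turnaround (C−A): 100=26  101=4  102=4  103=18
Turnaround(100) = completion − arrival = 31 − 5 = 26

26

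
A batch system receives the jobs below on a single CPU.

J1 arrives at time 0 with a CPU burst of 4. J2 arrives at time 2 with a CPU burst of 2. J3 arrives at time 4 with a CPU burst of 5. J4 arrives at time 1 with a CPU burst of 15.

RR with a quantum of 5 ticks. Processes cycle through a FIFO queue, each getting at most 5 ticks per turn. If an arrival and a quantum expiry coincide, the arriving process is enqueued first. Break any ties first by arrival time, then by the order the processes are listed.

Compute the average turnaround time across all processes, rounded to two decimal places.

Timeline: | J1 0-4 | J4 4-9 | J2 9-11 | J3 11-16 | J4 16-26 |
Completion: J1=4  J2=11  J3=16  J4=26
Turnaround times: J1=4, J2=9, J3=12, J4=25
Average turnaround = (4+9+12+25) / 4 = 50/4 = 12.50

12.50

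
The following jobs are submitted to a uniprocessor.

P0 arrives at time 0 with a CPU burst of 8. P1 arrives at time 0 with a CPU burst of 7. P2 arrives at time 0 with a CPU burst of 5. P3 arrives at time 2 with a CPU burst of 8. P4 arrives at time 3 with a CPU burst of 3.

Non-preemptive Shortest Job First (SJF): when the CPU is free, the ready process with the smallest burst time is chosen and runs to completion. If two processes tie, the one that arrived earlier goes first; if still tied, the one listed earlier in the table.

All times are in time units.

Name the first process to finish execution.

Timeline: | P2 0-5 | P4 5-8 | P1 8-15 | P0 15-23 | P3 23-31 |
Completion: P0=23  P1=15  P2=5  P3=31  P4=8
Turnaround (C−A): P0=23  P1=15  P2=5  P3=29  P4=5
Finish order: P2 → P4 → P1 → P0 → P3

P2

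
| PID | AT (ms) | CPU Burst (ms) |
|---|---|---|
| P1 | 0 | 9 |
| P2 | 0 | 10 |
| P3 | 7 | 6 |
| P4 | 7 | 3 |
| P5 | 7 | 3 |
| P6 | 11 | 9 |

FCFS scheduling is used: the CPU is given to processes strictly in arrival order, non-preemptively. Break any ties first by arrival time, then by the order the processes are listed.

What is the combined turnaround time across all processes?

Gantt: | P1 0-9 | P2 9-19 | P3 19-25 | P4 25-28 | P5 28-31 | P6 31-40 |
Completion: P1=9  P2=19  P3=25  P4=28  P5=31  P6=40
Turnaround (C−A): P1=9  P2=19  P3=18  P4=21  P5=24  P6=29
Turnaround = completion − arrival: P1=9, P2=19, P3=18, P4=21, P5=24, P6=29
Total turnaround = 9 + 19 + 18 + 21 + 24 + 29 = 120

120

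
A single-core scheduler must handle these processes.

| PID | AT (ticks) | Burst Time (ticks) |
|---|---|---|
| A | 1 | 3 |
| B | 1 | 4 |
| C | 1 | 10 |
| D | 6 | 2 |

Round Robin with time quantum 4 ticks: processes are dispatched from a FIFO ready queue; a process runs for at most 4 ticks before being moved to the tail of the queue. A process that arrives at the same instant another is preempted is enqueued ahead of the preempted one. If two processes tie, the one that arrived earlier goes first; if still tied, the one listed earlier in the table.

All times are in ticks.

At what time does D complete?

14

Gantt: | idle 0-1 | A 1-4 | B 4-8 | C 8-12 | D 12-14 | C 14-20 |
Completion: A=4  B=8  C=20  D=14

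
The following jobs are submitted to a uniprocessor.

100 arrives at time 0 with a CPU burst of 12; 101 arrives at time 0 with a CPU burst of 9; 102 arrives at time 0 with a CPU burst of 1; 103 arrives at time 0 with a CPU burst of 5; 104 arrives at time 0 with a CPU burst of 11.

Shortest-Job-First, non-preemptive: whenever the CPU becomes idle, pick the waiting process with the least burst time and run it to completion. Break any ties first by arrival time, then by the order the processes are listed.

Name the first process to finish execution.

102

Schedule: | 102 0-1 | 103 1-6 | 101 6-15 | 104 15-26 | 100 26-38 |
Completion: 100=38  101=15  102=1  103=6  104=26
Turnaround (C−A): 100=38  101=15  102=1  103=6  104=26
Finish order: 102 → 103 → 101 → 104 → 100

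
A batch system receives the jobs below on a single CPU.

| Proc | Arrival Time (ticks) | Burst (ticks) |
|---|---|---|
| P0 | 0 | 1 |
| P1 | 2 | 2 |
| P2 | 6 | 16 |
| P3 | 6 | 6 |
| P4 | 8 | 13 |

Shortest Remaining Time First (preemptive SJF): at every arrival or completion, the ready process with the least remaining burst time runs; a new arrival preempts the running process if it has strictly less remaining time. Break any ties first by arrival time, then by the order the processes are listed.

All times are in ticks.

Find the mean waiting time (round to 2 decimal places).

4.60

Gantt: | P0 0-1 | idle 1-2 | P1 2-4 | idle 4-6 | P3 6-12 | P4 12-25 | P2 25-41 |
Completion: P0=1  P1=4  P2=41  P3=12  P4=25
Turnaround (C−A): P0=1  P1=2  P2=35  P3=6  P4=17
Waiting times: P0=0, P1=0, P2=19, P3=0, P4=4
Average waiting = (0+0+19+0+4) / 5 = 23/5 = 4.60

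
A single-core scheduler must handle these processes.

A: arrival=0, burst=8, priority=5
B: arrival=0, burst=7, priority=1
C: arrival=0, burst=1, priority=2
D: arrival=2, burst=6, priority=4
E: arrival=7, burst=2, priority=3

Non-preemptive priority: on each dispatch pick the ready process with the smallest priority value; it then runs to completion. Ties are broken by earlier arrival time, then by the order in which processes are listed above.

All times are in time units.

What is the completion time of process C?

8

Gantt: | B 0-7 | C 7-8 | E 8-10 | D 10-16 | A 16-24 |
Completion: A=24  B=7  C=8  D=16  E=10
Turnaround (C−A): A=24  B=7  C=8  D=14  E=3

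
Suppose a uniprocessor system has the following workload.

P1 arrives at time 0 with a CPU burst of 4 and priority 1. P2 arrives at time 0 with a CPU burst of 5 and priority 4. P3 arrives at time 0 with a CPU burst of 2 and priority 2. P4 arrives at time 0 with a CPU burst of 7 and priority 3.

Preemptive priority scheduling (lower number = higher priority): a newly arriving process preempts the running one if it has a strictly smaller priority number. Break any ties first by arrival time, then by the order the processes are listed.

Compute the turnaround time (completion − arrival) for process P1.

4

Gantt: | P1 0-4 | P3 4-6 | P4 6-13 | P2 13-18 |
Completion: P1=4  P2=18  P3=6  P4=13
Turnaround(P1) = completion − arrival = 4 − 0 = 4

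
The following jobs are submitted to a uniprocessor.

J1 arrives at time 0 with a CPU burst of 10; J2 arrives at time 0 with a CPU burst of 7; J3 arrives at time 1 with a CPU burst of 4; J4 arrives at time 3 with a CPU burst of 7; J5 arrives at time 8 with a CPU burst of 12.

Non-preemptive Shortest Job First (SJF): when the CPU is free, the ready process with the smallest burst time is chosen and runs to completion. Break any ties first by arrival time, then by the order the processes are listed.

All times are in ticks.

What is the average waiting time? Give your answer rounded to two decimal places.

10.40

Timeline: | J2 0-7 | J3 7-11 | J4 11-18 | J1 18-28 | J5 28-40 |
Completion: J1=28  J2=7  J3=11  J4=18  J5=40
Waiting times: J1=18, J2=0, J3=6, J4=8, J5=20
Average waiting = (18+0+6+8+20) / 5 = 52/5 = 10.40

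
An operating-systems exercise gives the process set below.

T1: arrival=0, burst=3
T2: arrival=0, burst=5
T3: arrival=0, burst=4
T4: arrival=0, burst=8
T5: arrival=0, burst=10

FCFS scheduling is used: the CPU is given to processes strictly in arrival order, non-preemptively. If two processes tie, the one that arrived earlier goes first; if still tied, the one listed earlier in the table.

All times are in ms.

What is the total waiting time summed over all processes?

43

Timeline: | T1 0-3 | T2 3-8 | T3 8-12 | T4 12-20 | T5 20-30 |
Completion: T1=3  T2=8  T3=12  T4=20  T5=30
Waiting = turnaround − burst: T1=0, T2=3, T3=8, T4=12, T5=20
Total waiting = 0 + 3 + 8 + 12 + 20 = 43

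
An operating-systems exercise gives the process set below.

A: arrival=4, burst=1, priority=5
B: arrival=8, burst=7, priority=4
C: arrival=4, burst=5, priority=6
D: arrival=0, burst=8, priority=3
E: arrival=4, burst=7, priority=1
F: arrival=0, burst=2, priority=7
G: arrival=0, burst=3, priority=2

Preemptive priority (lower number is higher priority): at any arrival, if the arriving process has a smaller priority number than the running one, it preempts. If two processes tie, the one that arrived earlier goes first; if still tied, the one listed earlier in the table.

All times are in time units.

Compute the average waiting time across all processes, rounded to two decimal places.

13.43

Timeline: | G 0-3 | D 3-4 | E 4-11 | D 11-18 | B 18-25 | A 25-26 | C 26-31 | F 31-33 |
Completion: A=26  B=25  C=31  D=18  E=11  F=33  G=3
Waiting times: A=21, B=10, C=22, D=10, E=0, F=31, G=0
Average waiting = (21+10+22+10+0+31+0) / 7 = 94/7 = 13.43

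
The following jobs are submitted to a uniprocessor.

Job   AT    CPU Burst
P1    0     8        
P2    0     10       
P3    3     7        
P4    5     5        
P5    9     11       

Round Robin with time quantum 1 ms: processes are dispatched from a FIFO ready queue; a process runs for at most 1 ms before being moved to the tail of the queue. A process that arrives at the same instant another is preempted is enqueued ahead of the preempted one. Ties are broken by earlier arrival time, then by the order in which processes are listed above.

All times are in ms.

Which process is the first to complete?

P4

Gantt: | P1 0-1 | P2 1-2 | P1 2-3 | P2 3-4 | P3 4-5 | P1 5-6 | P2 6-7 | P4 7-8 | P3 8-9 | P1 9-10 | P2 10-11 | P4 11-12 | P5 12-13 | P3 13-14 | P1 14-15 | P2 15-16 | P4 16-17 | P5 17-18 | P3 18-19 | P1 19-20 | P2 20-21 | P4 21-22 | P5 22-23 | P3 23-24 | P1 24-25 | P2 25-26 | P4 26-27 | P5 27-28 | P3 28-29 | P1 29-30 | P2 30-31 | P5 31-32 | P3 32-33 | P2 33-34 | P5 34-35 | P2 35-36 | P5 36-41 |
Completion: P1=30  P2=36  P3=33  P4=27  P5=41
Turnaround (C−A): P1=30  P2=36  P3=30  P4=22  P5=32
Finish order: P4 → P1 → P3 → P2 → P5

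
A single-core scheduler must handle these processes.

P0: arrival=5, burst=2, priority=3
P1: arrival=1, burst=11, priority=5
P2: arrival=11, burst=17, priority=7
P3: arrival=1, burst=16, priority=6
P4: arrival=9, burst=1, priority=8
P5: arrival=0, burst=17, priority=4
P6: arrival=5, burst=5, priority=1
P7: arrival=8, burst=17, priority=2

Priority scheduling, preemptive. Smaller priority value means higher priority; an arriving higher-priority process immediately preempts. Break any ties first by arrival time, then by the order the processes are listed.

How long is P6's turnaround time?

Timeline: | P5 0-5 | P6 5-10 | P7 10-27 | P0 27-29 | P5 29-41 | P1 41-52 | P3 52-68 | P2 68-85 | P4 85-86 |
Completion: P0=29  P1=52  P2=85  P3=68  P4=86  P5=41  P6=10  P7=27
Turnaround(P6) = completion − arrival = 10 − 5 = 5

5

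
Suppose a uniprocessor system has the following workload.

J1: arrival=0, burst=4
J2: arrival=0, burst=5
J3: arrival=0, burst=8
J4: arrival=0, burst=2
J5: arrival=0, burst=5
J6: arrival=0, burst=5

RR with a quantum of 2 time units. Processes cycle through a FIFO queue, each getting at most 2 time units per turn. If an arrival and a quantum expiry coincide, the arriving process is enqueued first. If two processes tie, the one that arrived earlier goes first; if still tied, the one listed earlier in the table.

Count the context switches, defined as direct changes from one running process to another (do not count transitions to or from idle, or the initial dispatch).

15

Timeline: | J1 0-2 | J2 2-4 | J3 4-6 | J4 6-8 | J5 8-10 | J6 10-12 | J1 12-14 | J2 14-16 | J3 16-18 | J5 18-20 | J6 20-22 | J2 22-23 | J3 23-25 | J5 25-26 | J6 26-27 | J3 27-29 |
Completion: J1=14  J2=23  J3=29  J4=8  J5=26  J6=27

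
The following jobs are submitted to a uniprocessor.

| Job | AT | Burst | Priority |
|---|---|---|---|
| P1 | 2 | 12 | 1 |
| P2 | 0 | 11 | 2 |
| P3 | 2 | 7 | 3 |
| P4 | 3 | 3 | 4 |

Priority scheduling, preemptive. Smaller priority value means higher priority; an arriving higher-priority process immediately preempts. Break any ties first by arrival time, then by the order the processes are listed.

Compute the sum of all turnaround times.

93

Timeline: | P2 0-2 | P1 2-14 | P2 14-23 | P3 23-30 | P4 30-33 |
Completion: P1=14  P2=23  P3=30  P4=33
Turnaround (C−A): P1=12  P2=23  P3=28  P4=30
Turnaround = completion − arrival: P1=12, P2=23, P3=28, P4=30
Total turnaround = 12 + 23 + 28 + 30 = 93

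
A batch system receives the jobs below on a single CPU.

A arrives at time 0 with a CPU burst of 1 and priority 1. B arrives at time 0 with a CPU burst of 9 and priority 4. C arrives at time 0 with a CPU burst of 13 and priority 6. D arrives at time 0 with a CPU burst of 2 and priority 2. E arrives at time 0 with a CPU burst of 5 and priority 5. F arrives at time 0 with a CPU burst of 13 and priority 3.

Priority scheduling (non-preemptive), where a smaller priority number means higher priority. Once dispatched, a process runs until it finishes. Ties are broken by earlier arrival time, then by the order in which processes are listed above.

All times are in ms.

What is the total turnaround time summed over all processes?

118

Gantt: | A 0-1 | D 1-3 | F 3-16 | B 16-25 | E 25-30 | C 30-43 |
Completion: A=1  B=25  C=43  D=3  E=30  F=16
Turnaround (C−A): A=1  B=25  C=43  D=3  E=30  F=16
Turnaround = completion − arrival: A=1, B=25, C=43, D=3, E=30, F=16
Total turnaround = 1 + 25 + 43 + 3 + 30 + 16 = 118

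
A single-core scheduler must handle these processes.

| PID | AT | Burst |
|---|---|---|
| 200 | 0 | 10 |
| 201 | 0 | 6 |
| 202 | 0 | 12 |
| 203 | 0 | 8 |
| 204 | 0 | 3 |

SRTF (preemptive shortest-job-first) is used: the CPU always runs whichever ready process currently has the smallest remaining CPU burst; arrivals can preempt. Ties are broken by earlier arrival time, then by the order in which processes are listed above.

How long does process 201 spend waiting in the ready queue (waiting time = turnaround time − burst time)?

Schedule: | 204 0-3 | 201 3-9 | 203 9-17 | 200 17-27 | 202 27-39 |
Completion: 200=27  201=9  202=39  203=17  204=3
Waiting(201) = turnaround − burst = 9 − 6 = 3

3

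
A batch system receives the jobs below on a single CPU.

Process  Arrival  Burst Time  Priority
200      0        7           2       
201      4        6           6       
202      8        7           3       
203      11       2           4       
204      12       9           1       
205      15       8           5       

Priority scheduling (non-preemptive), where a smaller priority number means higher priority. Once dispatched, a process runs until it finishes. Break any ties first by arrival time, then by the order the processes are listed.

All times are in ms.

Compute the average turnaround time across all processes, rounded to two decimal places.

15.17

Schedule: | 200 0-7 | 201 7-13 | 204 13-22 | 202 22-29 | 203 29-31 | 205 31-39 |
Completion: 200=7  201=13  202=29  203=31  204=22  205=39
Turnaround times: 200=7, 201=9, 202=21, 203=20, 204=10, 205=24
Average turnaround = (7+9+21+20+10+24) / 6 = 91/6 = 15.17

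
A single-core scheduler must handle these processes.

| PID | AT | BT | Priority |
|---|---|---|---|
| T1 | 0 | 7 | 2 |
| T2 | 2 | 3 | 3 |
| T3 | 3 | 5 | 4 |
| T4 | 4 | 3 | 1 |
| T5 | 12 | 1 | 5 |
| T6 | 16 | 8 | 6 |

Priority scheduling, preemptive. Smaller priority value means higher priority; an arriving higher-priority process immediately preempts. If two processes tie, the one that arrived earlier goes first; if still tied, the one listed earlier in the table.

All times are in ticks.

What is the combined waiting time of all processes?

30

Schedule: | T1 0-4 | T4 4-7 | T1 7-10 | T2 10-13 | T3 13-18 | T5 18-19 | T6 19-27 |
Completion: T1=10  T2=13  T3=18  T4=7  T5=19  T6=27
Turnaround (C−A): T1=10  T2=11  T3=15  T4=3  T5=7  T6=11
Waiting = turnaround − burst: T1=3, T2=8, T3=10, T4=0, T5=6, T6=3
Total waiting = 3 + 8 + 10 + 0 + 6 + 3 = 30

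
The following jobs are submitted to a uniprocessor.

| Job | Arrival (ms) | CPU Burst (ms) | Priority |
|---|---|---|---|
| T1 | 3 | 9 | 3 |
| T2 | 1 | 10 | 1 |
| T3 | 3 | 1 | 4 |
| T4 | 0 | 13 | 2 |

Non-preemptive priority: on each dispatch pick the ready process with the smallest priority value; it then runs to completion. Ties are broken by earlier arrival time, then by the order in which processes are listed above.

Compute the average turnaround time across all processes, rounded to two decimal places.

23.50

Timeline: | T4 0-13 | T2 13-23 | T1 23-32 | T3 32-33 |
Completion: T1=32  T2=23  T3=33  T4=13
Turnaround times: T1=29, T2=22, T3=30, T4=13
Average turnaround = (29+22+30+13) / 4 = 94/4 = 23.50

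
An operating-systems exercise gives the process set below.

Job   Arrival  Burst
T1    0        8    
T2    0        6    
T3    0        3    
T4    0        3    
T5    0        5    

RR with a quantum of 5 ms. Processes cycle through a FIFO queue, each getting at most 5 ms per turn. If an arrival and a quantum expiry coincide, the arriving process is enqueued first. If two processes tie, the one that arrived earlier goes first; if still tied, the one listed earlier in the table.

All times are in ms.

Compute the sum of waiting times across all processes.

Timeline: | T1 0-5 | T2 5-10 | T3 10-13 | T4 13-16 | T5 16-21 | T1 21-24 | T2 24-25 |
Completion: T1=24  T2=25  T3=13  T4=16  T5=21
Turnaround (C−A): T1=24  T2=25  T3=13  T4=16  T5=21
Waiting = turnaround − burst: T1=16, T2=19, T3=10, T4=13, T5=16
Total waiting = 16 + 19 + 10 + 13 + 16 = 74

74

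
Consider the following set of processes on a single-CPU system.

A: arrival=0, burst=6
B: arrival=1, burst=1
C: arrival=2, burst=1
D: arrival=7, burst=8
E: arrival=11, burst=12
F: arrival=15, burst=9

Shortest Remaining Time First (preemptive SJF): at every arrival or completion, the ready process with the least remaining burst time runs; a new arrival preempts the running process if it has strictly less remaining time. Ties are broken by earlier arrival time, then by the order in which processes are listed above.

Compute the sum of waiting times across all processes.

18

Timeline: | A 0-1 | B 1-2 | C 2-3 | A 3-8 | D 8-16 | F 16-25 | E 25-37 |
Completion: A=8  B=2  C=3  D=16  E=37  F=25
Waiting = turnaround − burst: A=2, B=0, C=0, D=1, E=14, F=1
Total waiting = 2 + 0 + 0 + 1 + 14 + 1 = 18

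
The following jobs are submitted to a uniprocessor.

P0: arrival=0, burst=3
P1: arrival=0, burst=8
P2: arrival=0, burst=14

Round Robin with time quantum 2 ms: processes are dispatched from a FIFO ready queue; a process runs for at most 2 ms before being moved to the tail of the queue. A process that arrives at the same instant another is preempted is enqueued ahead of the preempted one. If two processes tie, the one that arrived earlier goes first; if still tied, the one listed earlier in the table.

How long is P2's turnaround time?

25

Schedule: | P0 0-2 | P1 2-4 | P2 4-6 | P0 6-7 | P1 7-9 | P2 9-11 | P1 11-13 | P2 13-15 | P1 15-17 | P2 17-25 |
Completion: P0=7  P1=17  P2=25
Turnaround(P2) = completion − arrival = 25 − 0 = 25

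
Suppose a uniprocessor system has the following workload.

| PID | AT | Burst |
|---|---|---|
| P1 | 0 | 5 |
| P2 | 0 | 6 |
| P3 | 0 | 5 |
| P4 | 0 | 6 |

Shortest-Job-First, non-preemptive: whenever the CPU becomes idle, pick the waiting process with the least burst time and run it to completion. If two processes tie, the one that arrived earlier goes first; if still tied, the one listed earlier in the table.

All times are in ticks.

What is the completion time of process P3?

10

Timeline: | P1 0-5 | P3 5-10 | P2 10-16 | P4 16-22 |
Completion: P1=5  P2=16  P3=10  P4=22
Turnaround (C−A): P1=5  P2=16  P3=10  P4=22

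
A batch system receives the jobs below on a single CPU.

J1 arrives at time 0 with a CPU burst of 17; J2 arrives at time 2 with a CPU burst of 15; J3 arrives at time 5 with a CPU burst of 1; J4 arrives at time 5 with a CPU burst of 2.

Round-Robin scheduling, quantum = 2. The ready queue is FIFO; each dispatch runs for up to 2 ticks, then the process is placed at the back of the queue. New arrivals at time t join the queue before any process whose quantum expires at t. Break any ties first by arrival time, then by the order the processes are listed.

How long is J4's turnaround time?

6

Gantt: | J1 0-2 | J2 2-4 | J1 4-6 | J2 6-8 | J3 8-9 | J4 9-11 | J1 11-13 | J2 13-15 | J1 15-17 | J2 17-19 | J1 19-21 | J2 21-23 | J1 23-25 | J2 25-27 | J1 27-29 | J2 29-31 | J1 31-33 | J2 33-34 | J1 34-35 |
Completion: J1=35  J2=34  J3=9  J4=11
Turnaround (C−A): J1=35  J2=32  J3=4  J4=6
Turnaround(J4) = completion − arrival = 11 − 5 = 6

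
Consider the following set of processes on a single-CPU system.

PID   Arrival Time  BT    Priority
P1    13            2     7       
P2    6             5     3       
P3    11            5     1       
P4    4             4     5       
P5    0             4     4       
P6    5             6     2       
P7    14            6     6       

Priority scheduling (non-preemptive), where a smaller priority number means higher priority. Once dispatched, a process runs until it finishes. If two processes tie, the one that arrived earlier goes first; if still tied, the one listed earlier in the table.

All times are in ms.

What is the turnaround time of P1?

Schedule: | P5 0-4 | P4 4-8 | P6 8-14 | P3 14-19 | P2 19-24 | P7 24-30 | P1 30-32 |
Completion: P1=32  P2=24  P3=19  P4=8  P5=4  P6=14  P7=30
Turnaround(P1) = completion − arrival = 32 − 13 = 19

19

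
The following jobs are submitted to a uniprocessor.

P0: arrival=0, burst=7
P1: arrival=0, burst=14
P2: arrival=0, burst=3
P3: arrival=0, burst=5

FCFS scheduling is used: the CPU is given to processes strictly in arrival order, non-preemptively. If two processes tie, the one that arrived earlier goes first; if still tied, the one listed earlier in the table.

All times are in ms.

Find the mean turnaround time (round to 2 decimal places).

Gantt: | P0 0-7 | P1 7-21 | P2 21-24 | P3 24-29 |
Completion: P0=7  P1=21  P2=24  P3=29
Turnaround (C−A): P0=7  P1=21  P2=24  P3=29
Turnaround times: P0=7, P1=21, P2=24, P3=29
Average turnaround = (7+21+24+29) / 4 = 81/4 = 20.25

20.25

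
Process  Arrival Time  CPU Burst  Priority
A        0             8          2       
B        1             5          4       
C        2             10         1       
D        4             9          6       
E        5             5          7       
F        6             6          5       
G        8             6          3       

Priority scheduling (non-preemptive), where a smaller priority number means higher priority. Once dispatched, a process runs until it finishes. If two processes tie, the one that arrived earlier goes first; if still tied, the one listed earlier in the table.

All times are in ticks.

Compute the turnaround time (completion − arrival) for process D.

Timeline: | A 0-8 | C 8-18 | G 18-24 | B 24-29 | F 29-35 | D 35-44 | E 44-49 |
Completion: A=8  B=29  C=18  D=44  E=49  F=35  G=24
Turnaround(D) = completion − arrival = 44 − 4 = 40

40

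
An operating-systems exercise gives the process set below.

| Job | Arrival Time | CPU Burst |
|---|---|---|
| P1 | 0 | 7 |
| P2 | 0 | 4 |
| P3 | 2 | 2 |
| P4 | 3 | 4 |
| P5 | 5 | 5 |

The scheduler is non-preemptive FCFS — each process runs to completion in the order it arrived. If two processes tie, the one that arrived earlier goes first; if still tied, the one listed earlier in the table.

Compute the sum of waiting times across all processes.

38

Gantt: | P1 0-7 | P2 7-11 | P3 11-13 | P4 13-17 | P5 17-22 |
Completion: P1=7  P2=11  P3=13  P4=17  P5=22
Waiting = turnaround − burst: P1=0, P2=7, P3=9, P4=10, P5=12
Total waiting = 0 + 7 + 9 + 10 + 12 = 38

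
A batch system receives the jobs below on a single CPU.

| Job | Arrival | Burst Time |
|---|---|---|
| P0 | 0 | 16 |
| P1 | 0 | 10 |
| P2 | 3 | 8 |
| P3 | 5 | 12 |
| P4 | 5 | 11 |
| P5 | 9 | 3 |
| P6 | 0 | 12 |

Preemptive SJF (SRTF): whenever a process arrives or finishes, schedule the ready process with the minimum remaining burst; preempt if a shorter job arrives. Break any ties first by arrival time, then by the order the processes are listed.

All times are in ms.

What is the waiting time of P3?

Gantt: | P1 0-10 | P5 10-13 | P2 13-21 | P4 21-32 | P6 32-44 | P3 44-56 | P0 56-72 |
Completion: P0=72  P1=10  P2=21  P3=56  P4=32  P5=13  P6=44
Turnaround (C−A): P0=72  P1=10  P2=18  P3=51  P4=27  P5=4  P6=44
Waiting(P3) = turnaround − burst = 51 − 12 = 39

39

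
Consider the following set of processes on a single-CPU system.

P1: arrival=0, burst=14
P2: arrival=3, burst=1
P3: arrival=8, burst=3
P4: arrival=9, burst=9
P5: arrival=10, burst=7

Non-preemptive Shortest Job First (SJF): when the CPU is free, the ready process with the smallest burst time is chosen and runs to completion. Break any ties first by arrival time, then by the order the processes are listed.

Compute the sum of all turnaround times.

76

Gantt: | P1 0-14 | P2 14-15 | P3 15-18 | P5 18-25 | P4 25-34 |
Completion: P1=14  P2=15  P3=18  P4=34  P5=25
Turnaround (C−A): P1=14  P2=12  P3=10  P4=25  P5=15
Turnaround = completion − arrival: P1=14, P2=12, P3=10, P4=25, P5=15
Total turnaround = 14 + 12 + 10 + 25 + 15 = 76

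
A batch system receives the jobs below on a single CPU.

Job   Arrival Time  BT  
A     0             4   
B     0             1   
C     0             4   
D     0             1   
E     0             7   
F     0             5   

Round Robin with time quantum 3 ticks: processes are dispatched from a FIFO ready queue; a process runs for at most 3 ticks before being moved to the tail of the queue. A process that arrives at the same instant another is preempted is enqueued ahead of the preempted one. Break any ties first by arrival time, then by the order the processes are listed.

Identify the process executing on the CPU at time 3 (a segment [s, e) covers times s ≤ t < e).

B

Schedule: | A 0-3 | B 3-4 | C 4-7 | D 7-8 | E 8-11 | F 11-14 | A 14-15 | C 15-16 | E 16-19 | F 19-21 | E 21-22 |
Completion: A=15  B=4  C=16  D=8  E=22  F=21
Turnaround (C−A): A=15  B=4  C=16  D=8  E=22  F=21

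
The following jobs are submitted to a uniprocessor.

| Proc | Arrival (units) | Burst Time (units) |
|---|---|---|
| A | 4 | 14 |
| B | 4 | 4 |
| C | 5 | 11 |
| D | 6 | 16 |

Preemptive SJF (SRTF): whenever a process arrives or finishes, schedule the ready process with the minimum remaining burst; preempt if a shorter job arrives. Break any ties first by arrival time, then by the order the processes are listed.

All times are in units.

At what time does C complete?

Timeline: | idle 0-4 | B 4-8 | C 8-19 | A 19-33 | D 33-49 |
Completion: A=33  B=8  C=19  D=49

19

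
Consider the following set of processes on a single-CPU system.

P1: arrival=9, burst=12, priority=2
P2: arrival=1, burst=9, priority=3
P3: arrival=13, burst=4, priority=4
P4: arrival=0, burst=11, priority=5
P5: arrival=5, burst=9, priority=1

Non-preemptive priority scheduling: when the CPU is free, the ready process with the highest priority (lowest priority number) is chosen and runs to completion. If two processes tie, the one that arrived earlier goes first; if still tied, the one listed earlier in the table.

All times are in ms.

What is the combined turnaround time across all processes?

121

Timeline: | P4 0-11 | P5 11-20 | P1 20-32 | P2 32-41 | P3 41-45 |
Completion: P1=32  P2=41  P3=45  P4=11  P5=20
Turnaround = completion − arrival: P1=23, P2=40, P3=32, P4=11, P5=15
Total turnaround = 23 + 40 + 32 + 11 + 15 = 121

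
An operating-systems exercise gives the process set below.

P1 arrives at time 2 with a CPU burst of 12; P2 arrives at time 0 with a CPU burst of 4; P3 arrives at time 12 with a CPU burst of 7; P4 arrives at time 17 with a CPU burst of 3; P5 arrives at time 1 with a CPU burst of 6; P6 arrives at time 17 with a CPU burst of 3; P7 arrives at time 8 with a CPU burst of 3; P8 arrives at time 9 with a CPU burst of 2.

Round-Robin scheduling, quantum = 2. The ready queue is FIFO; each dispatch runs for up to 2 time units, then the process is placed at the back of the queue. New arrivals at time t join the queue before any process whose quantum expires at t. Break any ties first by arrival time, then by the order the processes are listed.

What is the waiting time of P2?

Timeline: | P2 0-2 | P5 2-4 | P1 4-6 | P2 6-8 | P5 8-10 | P1 10-12 | P7 12-14 | P8 14-16 | P5 16-18 | P3 18-20 | P1 20-22 | P7 22-23 | P4 23-25 | P6 25-27 | P3 27-29 | P1 29-31 | P4 31-32 | P6 32-33 | P3 33-35 | P1 35-37 | P3 37-38 | P1 38-40 |
Completion: P1=40  P2=8  P3=38  P4=32  P5=18  P6=33  P7=23  P8=16
Waiting(P2) = turnaround − burst = 8 − 4 = 4

4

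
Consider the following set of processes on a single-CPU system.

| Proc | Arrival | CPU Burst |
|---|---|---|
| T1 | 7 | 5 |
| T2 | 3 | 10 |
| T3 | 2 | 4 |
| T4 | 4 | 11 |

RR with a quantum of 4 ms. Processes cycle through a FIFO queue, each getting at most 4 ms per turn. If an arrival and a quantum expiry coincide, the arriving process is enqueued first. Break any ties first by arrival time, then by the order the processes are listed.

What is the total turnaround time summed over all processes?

78

Timeline: | idle 0-2 | T3 2-6 | T2 6-10 | T4 10-14 | T1 14-18 | T2 18-22 | T4 22-26 | T1 26-27 | T2 27-29 | T4 29-32 |
Completion: T1=27  T2=29  T3=6  T4=32
Turnaround = completion − arrival: T1=20, T2=26, T3=4, T4=28
Total turnaround = 20 + 26 + 4 + 28 = 78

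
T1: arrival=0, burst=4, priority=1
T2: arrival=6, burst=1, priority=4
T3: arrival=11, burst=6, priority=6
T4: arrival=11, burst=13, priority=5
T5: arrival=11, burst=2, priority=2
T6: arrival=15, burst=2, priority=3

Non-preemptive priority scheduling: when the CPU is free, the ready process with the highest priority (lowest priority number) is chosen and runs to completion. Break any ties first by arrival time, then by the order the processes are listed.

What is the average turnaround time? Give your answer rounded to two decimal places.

9.67

Schedule: | T1 0-4 | idle 4-6 | T2 6-7 | idle 7-11 | T5 11-13 | T4 13-26 | T6 26-28 | T3 28-34 |
Completion: T1=4  T2=7  T3=34  T4=26  T5=13  T6=28
Turnaround (C−A): T1=4  T2=1  T3=23  T4=15  T5=2  T6=13
Turnaround times: T1=4, T2=1, T3=23, T4=15, T5=2, T6=13
Average turnaround = (4+1+23+15+2+13) / 6 = 58/6 = 9.67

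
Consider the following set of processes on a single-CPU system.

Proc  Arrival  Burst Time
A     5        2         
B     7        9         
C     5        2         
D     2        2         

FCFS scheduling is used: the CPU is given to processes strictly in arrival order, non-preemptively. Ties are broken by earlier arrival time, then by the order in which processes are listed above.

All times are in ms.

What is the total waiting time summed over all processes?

Timeline: | idle 0-2 | D 2-4 | idle 4-5 | A 5-7 | C 7-9 | B 9-18 |
Completion: A=7  B=18  C=9  D=4
Waiting = turnaround − burst: A=0, B=2, C=2, D=0
Total waiting = 0 + 2 + 2 + 0 = 4

4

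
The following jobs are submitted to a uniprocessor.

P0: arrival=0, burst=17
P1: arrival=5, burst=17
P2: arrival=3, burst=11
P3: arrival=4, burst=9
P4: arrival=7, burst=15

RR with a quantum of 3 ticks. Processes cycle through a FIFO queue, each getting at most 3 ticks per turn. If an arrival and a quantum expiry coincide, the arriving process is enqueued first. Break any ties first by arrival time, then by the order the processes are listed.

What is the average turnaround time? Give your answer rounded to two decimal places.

Schedule: | P0 0-3 | P2 3-6 | P0 6-9 | P3 9-12 | P1 12-15 | P2 15-18 | P4 18-21 | P0 21-24 | P3 24-27 | P1 27-30 | P2 30-33 | P4 33-36 | P0 36-39 | P3 39-42 | P1 42-45 | P2 45-47 | P4 47-50 | P0 50-53 | P1 53-56 | P4 56-59 | P0 59-61 | P1 61-64 | P4 64-67 | P1 67-69 |
Completion: P0=61  P1=69  P2=47  P3=42  P4=67
Turnaround times: P0=61, P1=64, P2=44, P3=38, P4=60
Average turnaround = (61+64+44+38+60) / 5 = 267/5 = 53.40

53.40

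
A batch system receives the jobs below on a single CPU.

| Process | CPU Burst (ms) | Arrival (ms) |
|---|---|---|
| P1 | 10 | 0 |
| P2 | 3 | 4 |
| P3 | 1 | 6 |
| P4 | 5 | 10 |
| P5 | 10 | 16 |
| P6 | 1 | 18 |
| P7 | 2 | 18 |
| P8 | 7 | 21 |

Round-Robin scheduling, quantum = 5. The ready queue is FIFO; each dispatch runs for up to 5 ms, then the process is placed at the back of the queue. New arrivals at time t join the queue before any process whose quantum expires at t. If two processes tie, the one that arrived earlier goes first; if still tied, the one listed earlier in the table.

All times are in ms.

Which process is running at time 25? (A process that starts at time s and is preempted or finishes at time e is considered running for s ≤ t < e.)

P7

Schedule: | P1 0-5 | P2 5-8 | P1 8-13 | P3 13-14 | P4 14-19 | P5 19-24 | P6 24-25 | P7 25-27 | P8 27-32 | P5 32-37 | P8 37-39 |
Completion: P1=13  P2=8  P3=14  P4=19  P5=37  P6=25  P7=27  P8=39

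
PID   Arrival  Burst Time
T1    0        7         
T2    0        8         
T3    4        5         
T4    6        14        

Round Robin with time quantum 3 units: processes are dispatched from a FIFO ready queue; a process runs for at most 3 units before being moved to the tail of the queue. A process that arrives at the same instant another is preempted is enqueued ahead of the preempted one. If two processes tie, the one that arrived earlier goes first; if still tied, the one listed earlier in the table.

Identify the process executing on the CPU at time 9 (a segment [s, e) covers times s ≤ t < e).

T3

Gantt: | T1 0-3 | T2 3-6 | T1 6-9 | T3 9-12 | T4 12-15 | T2 15-18 | T1 18-19 | T3 19-21 | T4 21-24 | T2 24-26 | T4 26-34 |
Completion: T1=19  T2=26  T3=21  T4=34
Turnaround (C−A): T1=19  T2=26  T3=17  T4=28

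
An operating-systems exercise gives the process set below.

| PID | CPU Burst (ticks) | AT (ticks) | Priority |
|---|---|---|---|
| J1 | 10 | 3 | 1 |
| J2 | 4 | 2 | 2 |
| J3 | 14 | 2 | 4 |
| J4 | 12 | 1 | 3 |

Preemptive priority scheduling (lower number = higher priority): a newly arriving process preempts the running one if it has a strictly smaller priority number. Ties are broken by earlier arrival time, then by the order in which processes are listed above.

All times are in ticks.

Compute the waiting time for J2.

10

Gantt: | idle 0-1 | J4 1-2 | J2 2-3 | J1 3-13 | J2 13-16 | J4 16-27 | J3 27-41 |
Completion: J1=13  J2=16  J3=41  J4=27
Waiting(J2) = turnaround − burst = 14 − 4 = 10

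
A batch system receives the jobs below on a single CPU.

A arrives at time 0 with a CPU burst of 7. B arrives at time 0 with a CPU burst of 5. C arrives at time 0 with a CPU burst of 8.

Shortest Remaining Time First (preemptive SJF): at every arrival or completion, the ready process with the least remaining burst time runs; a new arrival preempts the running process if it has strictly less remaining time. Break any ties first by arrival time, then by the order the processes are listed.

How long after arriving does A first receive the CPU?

Schedule: | B 0-5 | A 5-12 | C 12-20 |
Completion: A=12  B=5  C=20
Response(A) = first start − arrival = 5 − 0 = 5

5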